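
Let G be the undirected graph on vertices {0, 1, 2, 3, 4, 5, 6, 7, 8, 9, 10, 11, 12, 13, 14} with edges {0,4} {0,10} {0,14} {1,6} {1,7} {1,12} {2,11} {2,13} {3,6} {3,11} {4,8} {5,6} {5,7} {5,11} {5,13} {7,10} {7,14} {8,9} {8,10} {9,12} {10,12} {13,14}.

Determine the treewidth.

3

A width-3 tree decomposition is:
Bags: B1 = {0, 4, 8, 9}  B2 = {0, 8, 9, 10}  B3 = {0, 9, 10, 12}  B4 = {0, 10, 12, 14}  B5 = {7, 10, 12, 14}  B6 = {1, 7, 12, 14}  B7 = {1, 7, 13, 14}  B8 = {1, 5, 7, 13}  B9 = {1, 5, 6, 13}  B10 = {2, 5, 6, 13}  B11 = {2, 5, 6, 11}  B12 = {2, 3, 6, 11}
Tree: B1–B2, B2–B3, B3–B4, B4–B5, B5–B6, B6–B7, B7–B8, B8–B9, B9–B10, B10–B11, B11–B12
Each bag holds 4 vertices, so the decomposition has width 3, which upper-bounds the treewidth. For the lower bound: the 4 vertex sets {4,8,9}, {0}, {10}, {1,7,12,14} are disjoint, each induces a connected subgraph, and every pair is joined by at least one edge of G. Contracting each set to a single vertex therefore yields K_{4} as a minor, and since treewidth is minor-monotone, tw(G) ≥ tw(K_{4}) = 3. The upper and lower bounds meet at 3, so that is the treewidth.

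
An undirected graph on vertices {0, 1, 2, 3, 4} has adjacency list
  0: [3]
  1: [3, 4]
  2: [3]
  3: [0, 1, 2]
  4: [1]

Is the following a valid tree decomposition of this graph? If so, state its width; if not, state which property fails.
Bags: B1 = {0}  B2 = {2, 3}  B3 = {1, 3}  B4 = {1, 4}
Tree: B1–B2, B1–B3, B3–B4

A tree decomposition must satisfy three properties: every vertex lies in some bag; for every edge, both endpoints lie together in some bag; and for every vertex, the bags containing it form a connected subtree. Here edge (3,0) lies in no bag, so the decomposition is invalid.

No — edge (3,0) lies in no bag.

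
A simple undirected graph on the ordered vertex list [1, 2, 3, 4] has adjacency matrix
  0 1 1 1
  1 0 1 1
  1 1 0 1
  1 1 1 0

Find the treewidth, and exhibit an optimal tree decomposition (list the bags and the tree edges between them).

A single bag containing all 4 vertices is trivially a valid decomposition of width 3. Conversely, {1, 2, 3, 4} is a clique of size 4, and the vertices of any clique must share a bag in every tree decomposition; so some bag has ≥ 4 vertices and tw(G) ≥ 3. Therefore the treewidth is 3.

Treewidth 3.
One such decomposition:
Bags: B1 = {1, 2, 3, 4}
Tree: (single bag)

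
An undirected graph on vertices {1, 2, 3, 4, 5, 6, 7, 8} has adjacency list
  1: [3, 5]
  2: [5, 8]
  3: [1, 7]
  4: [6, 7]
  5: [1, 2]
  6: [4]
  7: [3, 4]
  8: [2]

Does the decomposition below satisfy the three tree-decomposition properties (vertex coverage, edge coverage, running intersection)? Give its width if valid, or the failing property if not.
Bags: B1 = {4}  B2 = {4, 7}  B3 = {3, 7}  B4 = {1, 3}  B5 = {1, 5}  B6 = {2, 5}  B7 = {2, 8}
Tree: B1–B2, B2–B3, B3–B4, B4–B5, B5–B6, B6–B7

No — vertex 6 appears in no bag.

A tree decomposition must satisfy three properties: every vertex lies in some bag; for every edge, both endpoints lie together in some bag; and for every vertex, the bags containing it form a connected subtree. Here vertex 6 appears in no bag, so the decomposition is invalid.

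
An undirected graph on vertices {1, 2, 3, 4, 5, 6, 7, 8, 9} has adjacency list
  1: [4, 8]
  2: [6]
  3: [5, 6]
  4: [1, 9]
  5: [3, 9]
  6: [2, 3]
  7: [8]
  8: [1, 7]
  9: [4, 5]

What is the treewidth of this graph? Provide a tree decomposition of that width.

Each bag holds 2 vertices, so the decomposition has width 1, which upper-bounds the treewidth. Since G has at least one edge (e.g. 2–6), it is not an edgeless graph, so tw(G) ≥ 1. Combining the bounds, tw(G) = 1.

Treewidth 1.
One optimal decomposition is:
Bags: B1 = {2, 6}  B2 = {3, 6}  B3 = {3, 5}  B4 = {5, 9}  B5 = {4, 9}  B6 = {1, 4}  B7 = {1, 8}  B8 = {7, 8}
Tree: B1–B2, B2–B3, B3–B4, B4–B5, B5–B6, B6–B7, B7–B8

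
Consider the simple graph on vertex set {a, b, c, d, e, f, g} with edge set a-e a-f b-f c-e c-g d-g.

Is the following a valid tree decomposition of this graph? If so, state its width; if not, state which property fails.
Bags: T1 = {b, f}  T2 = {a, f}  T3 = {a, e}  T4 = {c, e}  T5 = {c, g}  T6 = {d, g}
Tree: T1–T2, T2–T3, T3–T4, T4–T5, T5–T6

Yes; width 1.

Checking the three conditions: (i) the bags cover all of {a, b, c, d, e, f, g}; (ii) for each edge, some bag contains both endpoints; (iii) the bags containing any fixed vertex form a subtree. All hold, so the decomposition is valid with width 2 − 1 = 1.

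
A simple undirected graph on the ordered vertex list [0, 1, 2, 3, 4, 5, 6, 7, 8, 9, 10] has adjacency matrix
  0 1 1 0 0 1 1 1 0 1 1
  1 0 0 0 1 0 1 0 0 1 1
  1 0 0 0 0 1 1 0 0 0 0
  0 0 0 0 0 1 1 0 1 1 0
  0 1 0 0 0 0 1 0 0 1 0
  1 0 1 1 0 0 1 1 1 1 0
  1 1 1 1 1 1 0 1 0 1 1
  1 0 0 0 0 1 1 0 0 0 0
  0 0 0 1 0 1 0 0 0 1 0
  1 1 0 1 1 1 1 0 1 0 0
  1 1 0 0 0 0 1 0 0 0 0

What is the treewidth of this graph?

3

A width-3 tree decomposition is:
Bags: B1 = {3, 5, 6, 9}  B2 = {0, 5, 6, 9}  B3 = {0, 2, 5, 6}  B4 = {0, 1, 6, 9}  B5 = {0, 1, 6, 10}  B6 = {3, 5, 8, 9}  B7 = {0, 5, 6, 7}  B8 = {1, 4, 6, 9}
Tree: B1–B2, B2–B3, B2–B4, B4–B5, B1–B6, B3–B7, B4–B8
Each bag holds 4 vertices, so the decomposition has width 3, which upper-bounds the treewidth. On the other hand G contains the 4-clique {3, 5, 8, 9}. A clique must lie in a single bag of any decomposition, so no decomposition can have width below 3. Therefore the treewidth is 3.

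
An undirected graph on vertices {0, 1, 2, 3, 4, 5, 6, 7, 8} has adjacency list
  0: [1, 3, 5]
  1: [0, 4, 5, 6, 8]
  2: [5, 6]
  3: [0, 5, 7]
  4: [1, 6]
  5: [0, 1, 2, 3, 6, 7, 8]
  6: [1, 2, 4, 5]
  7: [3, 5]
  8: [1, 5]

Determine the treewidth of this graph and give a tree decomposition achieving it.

Each bag holds 3 vertices, so the decomposition has width 2, which upper-bounds the treewidth. On the other hand G contains the 3-clique {1, 4, 6}. A clique must lie in a single bag of any decomposition, so no decomposition can have width below 2. The upper and lower bounds meet at 2, so that is the treewidth.

Treewidth 2.
One optimal decomposition is:
Bags: B1 = {1, 4, 6}  B2 = {1, 5, 6}  B3 = {0, 1, 5}  B4 = {0, 3, 5}  B5 = {1, 5, 8}  B6 = {2, 5, 6}  B7 = {3, 5, 7}
Tree: B1–B2, B2–B3, B3–B4, B2–B5, B2–B6, B4–B7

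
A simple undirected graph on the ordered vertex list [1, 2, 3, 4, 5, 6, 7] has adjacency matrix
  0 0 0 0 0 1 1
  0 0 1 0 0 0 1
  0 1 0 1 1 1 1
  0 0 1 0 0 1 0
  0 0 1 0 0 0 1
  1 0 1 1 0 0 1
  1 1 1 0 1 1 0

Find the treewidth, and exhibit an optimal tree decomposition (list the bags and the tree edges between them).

Treewidth 2.
One optimal decomposition is:
Bags: B1 = {2, 3, 7}  B2 = {3, 6, 7}  B3 = {3, 5, 7}  B4 = {1, 6, 7}  B5 = {3, 4, 6}
Tree: B1–B2, B2–B3, B2–B4, B2–B5

The largest bag has 3 vertices, giving width 2; this decomposition certifies tw(G) ≤ 2. For the lower bound, the 3 vertices {1, 6, 7} are pairwise adjacent, and any tree decomposition puts a clique entirely inside one bag — forcing width ≥ 2. Hence tw(G) = 2 exactly.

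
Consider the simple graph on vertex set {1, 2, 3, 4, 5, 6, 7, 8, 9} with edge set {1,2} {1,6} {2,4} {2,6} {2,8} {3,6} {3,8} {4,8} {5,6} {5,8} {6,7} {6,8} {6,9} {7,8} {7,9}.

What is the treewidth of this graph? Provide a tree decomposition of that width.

Every bag has size at most 3, so the width is 3 − 1 = 2 and tw(G) ≤ 2. On the other hand G contains the 3-clique {2, 4, 8}. A clique must lie in a single bag of any decomposition, so no decomposition can have width below 2. Hence tw(G) = 2 exactly.

Treewidth 2.
One optimal decomposition is:
Bags: B1 = {2, 6, 8}  B2 = {5, 6, 8}  B3 = {3, 6, 8}  B4 = {6, 7, 8}  B5 = {6, 7, 9}  B6 = {2, 4, 8}  B7 = {1, 2, 6}
Tree: B1–B2, B2–B3, B2–B4, B4–B5, B1–B6, B1–B7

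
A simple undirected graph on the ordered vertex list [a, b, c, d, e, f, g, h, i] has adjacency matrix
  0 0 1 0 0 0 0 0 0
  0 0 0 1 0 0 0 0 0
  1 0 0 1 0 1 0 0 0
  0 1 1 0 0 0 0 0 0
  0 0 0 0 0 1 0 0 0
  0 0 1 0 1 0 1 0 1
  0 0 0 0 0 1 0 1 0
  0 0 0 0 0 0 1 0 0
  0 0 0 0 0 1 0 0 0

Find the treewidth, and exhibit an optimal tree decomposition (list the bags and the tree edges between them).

Each bag holds 2 vertices, so the decomposition has width 1, which upper-bounds the treewidth. Since G has at least one edge (e.g. c–f), it is not an edgeless graph, so tw(G) ≥ 1. Hence tw(G) = 1 exactly.

Treewidth 1.
Bags: B1 = {c, f}  B2 = {e, f}  B3 = {c, d}  B4 = {a, c}  B5 = {f, g}  B6 = {g, h}  B7 = {f, i}  B8 = {b, d}
Tree: B1–B2, B1–B3, B3–B4, B2–B5, B5–B6, B2–B7, B3–B8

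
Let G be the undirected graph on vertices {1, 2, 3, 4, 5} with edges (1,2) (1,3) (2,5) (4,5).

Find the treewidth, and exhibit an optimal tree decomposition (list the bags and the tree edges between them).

Treewidth 1.
One such decomposition:
Bags: B1 = {4, 5}  B2 = {2, 5}  B3 = {1, 2}  B4 = {1, 3}
Tree: B1–B2, B2–B3, B3–B4

The largest bag has 2 vertices, giving width 1; this decomposition certifies tw(G) ≤ 1. G has an edge, so its treewidth is at least 1. Combining the bounds, tw(G) = 1.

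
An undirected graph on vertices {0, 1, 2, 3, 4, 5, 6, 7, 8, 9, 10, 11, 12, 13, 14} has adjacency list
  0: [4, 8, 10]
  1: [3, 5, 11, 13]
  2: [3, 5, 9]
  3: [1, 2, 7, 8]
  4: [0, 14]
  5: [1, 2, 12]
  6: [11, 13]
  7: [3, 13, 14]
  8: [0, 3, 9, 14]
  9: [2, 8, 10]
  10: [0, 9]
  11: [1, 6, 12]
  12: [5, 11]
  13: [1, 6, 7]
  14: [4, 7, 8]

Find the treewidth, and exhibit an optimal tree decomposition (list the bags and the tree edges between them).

Treewidth 3.
One such decomposition:
Bags: B1 = {5, 6, 11, 12}  B2 = {1, 5, 6, 11}  B3 = {1, 5, 6, 13}  B4 = {1, 2, 5, 13}  B5 = {1, 2, 3, 13}  B6 = {2, 3, 7, 13}  B7 = {2, 3, 7, 9}  B8 = {3, 7, 8, 9}  B9 = {7, 8, 9, 14}  B10 = {8, 9, 10, 14}  B11 = {0, 8, 10, 14}  B12 = {0, 4, 10, 14}
Tree: B1–B2, B2–B3, B3–B4, B4–B5, B5–B6, B6–B7, B7–B8, B8–B9, B9–B10, B10–B11, B11–B12

The largest bag has 4 vertices, giving width 3; this decomposition certifies tw(G) ≤ 3. For the lower bound: the 4 vertex sets {6,11,12}, {5}, {1}, {2,3,7,13} are disjoint, each induces a connected subgraph, and every pair is joined by at least one edge of G. Contracting each set to a single vertex therefore yields K_{4} as a minor, and since treewidth is minor-monotone, tw(G) ≥ tw(K_{4}) = 3. The upper and lower bounds meet at 3, so that is the treewidth.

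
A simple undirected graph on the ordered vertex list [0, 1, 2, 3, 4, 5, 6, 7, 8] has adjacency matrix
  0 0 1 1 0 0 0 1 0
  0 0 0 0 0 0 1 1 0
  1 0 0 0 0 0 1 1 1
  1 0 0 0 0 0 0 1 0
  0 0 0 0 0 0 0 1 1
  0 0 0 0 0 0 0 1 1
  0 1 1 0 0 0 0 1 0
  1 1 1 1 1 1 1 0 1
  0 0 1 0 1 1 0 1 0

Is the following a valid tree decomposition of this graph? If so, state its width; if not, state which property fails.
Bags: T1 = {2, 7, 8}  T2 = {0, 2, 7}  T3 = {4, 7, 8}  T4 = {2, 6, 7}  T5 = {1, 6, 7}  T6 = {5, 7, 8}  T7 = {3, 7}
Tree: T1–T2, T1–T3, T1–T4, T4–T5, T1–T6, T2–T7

A tree decomposition must satisfy three properties: every vertex lies in some bag; for every edge, both endpoints lie together in some bag; and for every vertex, the bags containing it form a connected subtree. Here edge (0,3) lies in no bag, so the decomposition is invalid.

No — edge (0,3) lies in no bag.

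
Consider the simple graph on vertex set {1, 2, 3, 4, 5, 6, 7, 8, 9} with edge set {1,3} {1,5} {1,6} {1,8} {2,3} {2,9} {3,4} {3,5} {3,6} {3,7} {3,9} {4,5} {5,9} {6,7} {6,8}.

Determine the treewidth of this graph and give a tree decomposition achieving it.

Treewidth 2.
One optimal decomposition is:
Bags: B1 = {1, 3, 6}  B2 = {1, 3, 5}  B3 = {3, 6, 7}  B4 = {3, 5, 9}  B5 = {2, 3, 9}  B6 = {3, 4, 5}  B7 = {1, 6, 8}
Tree: B1–B2, B1–B3, B2–B4, B4–B5, B4–B6, B1–B7

Every bag has size at most 3, so the width is 3 − 1 = 2 and tw(G) ≤ 2. On the other hand G contains the 3-clique {1, 6, 8}. A clique must lie in a single bag of any decomposition, so no decomposition can have width below 2. The upper and lower bounds meet at 2, so that is the treewidth.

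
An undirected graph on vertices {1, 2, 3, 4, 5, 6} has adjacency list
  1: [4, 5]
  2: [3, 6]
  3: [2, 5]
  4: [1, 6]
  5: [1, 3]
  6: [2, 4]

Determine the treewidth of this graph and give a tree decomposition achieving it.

Treewidth 2.
Bags: B1 = {2, 3, 6}  B2 = {3, 5, 6}  B3 = {1, 5, 6}  B4 = {1, 4, 6}
Tree: B1–B2, B2–B3, B3–B4

Every bag has size at most 3, so the width is 3 − 1 = 2 and tw(G) ≤ 2. For the lower bound, G contains the cycle 6–2–3–5–1–4–6, so G is not a forest; only forests have treewidth ≤ 1, hence tw(G) ≥ 2. Hence tw(G) = 2 exactly.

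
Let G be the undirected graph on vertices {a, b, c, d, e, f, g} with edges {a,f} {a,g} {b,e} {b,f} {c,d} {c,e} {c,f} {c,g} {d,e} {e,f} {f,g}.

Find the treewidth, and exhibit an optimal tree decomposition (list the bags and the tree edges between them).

The largest bag has 3 vertices, giving width 2; this decomposition certifies tw(G) ≤ 2. Conversely, {c, d, e} is a clique of size 3, and the vertices of any clique must share a bag in every tree decomposition; so some bag has ≥ 3 vertices and tw(G) ≥ 2. The upper and lower bounds meet at 2, so that is the treewidth.

Treewidth 2.
One such decomposition:
Bags: B1 = {c, e, f}  B2 = {c, f, g}  B3 = {b, e, f}  B4 = {a, f, g}  B5 = {c, d, e}
Tree: B1–B2, B1–B3, B2–B4, B1–B5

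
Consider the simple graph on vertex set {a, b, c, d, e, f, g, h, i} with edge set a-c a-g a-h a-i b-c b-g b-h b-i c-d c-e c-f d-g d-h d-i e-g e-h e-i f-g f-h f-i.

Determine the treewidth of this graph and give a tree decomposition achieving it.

Treewidth 4.
Bags: B1 = {a, c, g, h, i}  B2 = {c, d, g, h, i}  B3 = {c, e, g, h, i}  B4 = {b, c, g, h, i}  B5 = {c, f, g, h, i}
Tree: B1–B2, B2–B3, B3–B4, B4–B5

Every bag has size at most 5, so the width is 5 − 1 = 4 and tw(G) ≤ 4. For the lower bound: the 5 vertex sets {a,g}, {d,i}, {e,h}, {c}, {b} are disjoint, each induces a connected subgraph, and every pair is joined by at least one edge of G. Contracting each set to a single vertex therefore yields K_{5} as a minor, and since treewidth is minor-monotone, tw(G) ≥ tw(K_{5}) = 4. Combining the bounds, tw(G) = 4.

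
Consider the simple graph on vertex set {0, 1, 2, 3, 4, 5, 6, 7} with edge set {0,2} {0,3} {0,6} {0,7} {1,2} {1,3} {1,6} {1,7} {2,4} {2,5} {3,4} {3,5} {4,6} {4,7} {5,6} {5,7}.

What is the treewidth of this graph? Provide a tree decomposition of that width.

Every bag has size at most 5, so the width is 5 − 1 = 4 and tw(G) ≤ 4. For the lower bound: the 5 vertex sets {1,3}, {0,7}, {2,5}, {4}, {6} are disjoint, each induces a connected subgraph, and every pair is joined by at least one edge of G. Contracting each set to a single vertex therefore yields K_{5} as a minor, and since treewidth is minor-monotone, tw(G) ≥ tw(K_{5}) = 4. Therefore the treewidth is 4.

Treewidth 4.
One optimal decomposition is:
Bags: B1 = {0, 1, 3, 4, 5}  B2 = {0, 1, 4, 5, 7}  B3 = {0, 1, 2, 4, 5}  B4 = {0, 1, 4, 5, 6}
Tree: B1–B2, B2–B3, B3–B4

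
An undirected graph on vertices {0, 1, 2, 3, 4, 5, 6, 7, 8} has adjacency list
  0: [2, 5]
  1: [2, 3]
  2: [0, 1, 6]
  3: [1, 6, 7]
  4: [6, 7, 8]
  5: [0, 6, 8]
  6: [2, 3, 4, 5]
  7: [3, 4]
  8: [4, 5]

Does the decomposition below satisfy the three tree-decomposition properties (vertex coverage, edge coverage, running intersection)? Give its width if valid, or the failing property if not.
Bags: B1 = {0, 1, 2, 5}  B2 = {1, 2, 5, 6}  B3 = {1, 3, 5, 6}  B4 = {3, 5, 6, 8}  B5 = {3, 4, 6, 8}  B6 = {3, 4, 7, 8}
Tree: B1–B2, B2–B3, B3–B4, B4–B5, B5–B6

Every vertex of G appears in some bag (union = {0, 1, 2, 3, 4, 5, 6, 7, 8}); every edge is covered by a bag; and for each vertex v the set of bags containing v is connected in the bag tree. The decomposition is therefore valid. The largest bag has 4 vertices, so the width is 3.

Yes; width 3.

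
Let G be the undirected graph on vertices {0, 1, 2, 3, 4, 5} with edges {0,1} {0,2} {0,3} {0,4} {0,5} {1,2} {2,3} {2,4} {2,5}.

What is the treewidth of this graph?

A width-2 tree decomposition is:
Bags: B1 = {0, 2, 5}  B2 = {0, 2, 4}  B3 = {0, 1, 2}  B4 = {0, 2, 3}
Tree: B1–B2, B2–B3, B2–B4
Each bag holds 3 vertices, so the decomposition has width 2, which upper-bounds the treewidth. For the lower bound, the 3 vertices {0, 1, 2} are pairwise adjacent, and any tree decomposition puts a clique entirely inside one bag — forcing width ≥ 2. Combining the bounds, tw(G) = 2.

2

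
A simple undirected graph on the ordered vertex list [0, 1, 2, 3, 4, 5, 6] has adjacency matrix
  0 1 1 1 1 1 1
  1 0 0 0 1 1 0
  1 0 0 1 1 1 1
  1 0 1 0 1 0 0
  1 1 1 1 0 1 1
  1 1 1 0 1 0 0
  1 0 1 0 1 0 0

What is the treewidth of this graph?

A width-3 tree decomposition is:
Bags: B1 = {0, 2, 4, 5}  B2 = {0, 1, 4, 5}  B3 = {0, 2, 4, 6}  B4 = {0, 2, 3, 4}
Tree: B1–B2, B1–B3, B1–B4
Every bag has size at most 4, so the width is 4 − 1 = 3 and tw(G) ≤ 3. On the other hand G contains the 4-clique {0, 1, 4, 5}. A clique must lie in a single bag of any decomposition, so no decomposition can have width below 3. Hence tw(G) = 3 exactly.

3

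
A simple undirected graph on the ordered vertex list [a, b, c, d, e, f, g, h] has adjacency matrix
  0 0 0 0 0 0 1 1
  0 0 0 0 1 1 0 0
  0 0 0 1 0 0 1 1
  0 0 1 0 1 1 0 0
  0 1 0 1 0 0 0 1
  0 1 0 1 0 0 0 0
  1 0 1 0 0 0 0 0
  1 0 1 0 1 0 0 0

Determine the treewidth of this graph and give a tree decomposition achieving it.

Each bag holds 3 vertices, so the decomposition has width 2, which upper-bounds the treewidth. Since b–f–d–e–b is a cycle in G, G is not acyclic. Forests are exactly the graphs of treewidth ≤ 1, so tw(G) ≥ 2. Combining the bounds, tw(G) = 2.

Treewidth 2.
One optimal decomposition is:
Bags: B1 = {b, e, f}  B2 = {d, e, f}  B3 = {d, e, h}  B4 = {c, d, h}  B5 = {a, c, h}  B6 = {a, c, g}
Tree: B1–B2, B2–B3, B3–B4, B4–B5, B5–B6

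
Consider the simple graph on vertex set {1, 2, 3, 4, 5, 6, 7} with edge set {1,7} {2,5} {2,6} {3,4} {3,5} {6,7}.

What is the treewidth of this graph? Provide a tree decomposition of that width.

Treewidth 1.
One such decomposition:
Bags: B1 = {1, 7}  B2 = {6, 7}  B3 = {2, 6}  B4 = {2, 5}  B5 = {3, 5}  B6 = {3, 4}
Tree: B1–B2, B2–B3, B3–B4, B4–B5, B5–B6

Each bag holds 2 vertices, so the decomposition has width 1, which upper-bounds the treewidth. Any graph with an edge has treewidth ≥ 1, and G has the edge 1–7. Hence tw(G) = 1 exactly.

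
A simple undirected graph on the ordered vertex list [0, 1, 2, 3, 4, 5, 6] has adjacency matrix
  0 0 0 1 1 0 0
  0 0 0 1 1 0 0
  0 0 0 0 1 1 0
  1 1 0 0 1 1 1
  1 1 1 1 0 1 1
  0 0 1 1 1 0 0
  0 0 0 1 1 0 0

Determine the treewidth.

A width-2 tree decomposition is:
Bags: B1 = {3, 4, 6}  B2 = {0, 3, 4}  B3 = {1, 3, 4}  B4 = {3, 4, 5}  B5 = {2, 4, 5}
Tree: B1–B2, B2–B3, B3–B4, B4–B5
The largest bag has 3 vertices, giving width 2; this decomposition certifies tw(G) ≤ 2. On the other hand G contains the 3-clique {2, 4, 5}. A clique must lie in a single bag of any decomposition, so no decomposition can have width below 2. Combining the bounds, tw(G) = 2.

2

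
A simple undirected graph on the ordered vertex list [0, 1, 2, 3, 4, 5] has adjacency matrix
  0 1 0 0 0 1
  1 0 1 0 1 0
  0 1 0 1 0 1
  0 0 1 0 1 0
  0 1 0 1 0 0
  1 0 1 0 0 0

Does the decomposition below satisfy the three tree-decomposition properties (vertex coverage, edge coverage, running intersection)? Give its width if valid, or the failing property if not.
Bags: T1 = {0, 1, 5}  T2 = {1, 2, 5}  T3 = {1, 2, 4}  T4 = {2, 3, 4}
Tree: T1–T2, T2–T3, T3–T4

Yes; width 2.

Every vertex of G appears in some bag (union = {0, 1, 2, 3, 4, 5}); every edge is covered by a bag; and for each vertex v the set of bags containing v is connected in the bag tree. The decomposition is therefore valid. The largest bag has 3 vertices, so the width is 2.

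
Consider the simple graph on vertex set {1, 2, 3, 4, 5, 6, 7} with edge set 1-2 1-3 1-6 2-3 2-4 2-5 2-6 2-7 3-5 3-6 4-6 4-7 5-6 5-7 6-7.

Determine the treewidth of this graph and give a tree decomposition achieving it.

Treewidth 3.
One optimal decomposition is:
Bags: B1 = {1, 2, 3, 6}  B2 = {2, 3, 5, 6}  B3 = {2, 5, 6, 7}  B4 = {2, 4, 6, 7}
Tree: B1–B2, B2–B3, B3–B4

Every bag has size at most 4, so the width is 4 − 1 = 3 and tw(G) ≤ 3. On the other hand G contains the 4-clique {1, 2, 3, 6}. A clique must lie in a single bag of any decomposition, so no decomposition can have width below 3. The upper and lower bounds meet at 3, so that is the treewidth.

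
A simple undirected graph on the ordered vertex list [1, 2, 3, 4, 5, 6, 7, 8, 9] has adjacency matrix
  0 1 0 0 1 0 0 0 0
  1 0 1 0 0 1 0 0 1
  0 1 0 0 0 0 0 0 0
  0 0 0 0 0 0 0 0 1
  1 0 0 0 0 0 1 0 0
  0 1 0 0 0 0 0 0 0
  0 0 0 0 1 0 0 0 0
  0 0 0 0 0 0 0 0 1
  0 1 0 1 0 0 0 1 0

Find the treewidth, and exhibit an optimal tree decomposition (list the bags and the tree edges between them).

Treewidth 1.
One such decomposition:
Bags: B1 = {2, 9}  B2 = {1, 2}  B3 = {1, 5}  B4 = {8, 9}  B5 = {2, 3}  B6 = {5, 7}  B7 = {4, 9}  B8 = {2, 6}
Tree: B1–B2, B2–B3, B1–B4, B2–B5, B3–B6, B4–B7, B2–B8

Each bag holds 2 vertices, so the decomposition has width 1, which upper-bounds the treewidth. G has an edge, so its treewidth is at least 1. Hence tw(G) = 1 exactly.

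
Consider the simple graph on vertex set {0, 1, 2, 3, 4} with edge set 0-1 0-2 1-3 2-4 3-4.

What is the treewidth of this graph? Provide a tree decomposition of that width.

Every bag has size at most 3, so the width is 3 − 1 = 2 and tw(G) ≤ 2. Since 3–4–2–0–1–3 is a cycle in G, G is not acyclic. Forests are exactly the graphs of treewidth ≤ 1, so tw(G) ≥ 2. Hence tw(G) = 2 exactly.

Treewidth 2.
One optimal decomposition is:
Bags: B1 = {2, 3, 4}  B2 = {0, 2, 3}  B3 = {0, 1, 3}
Tree: B1–B2, B2–B3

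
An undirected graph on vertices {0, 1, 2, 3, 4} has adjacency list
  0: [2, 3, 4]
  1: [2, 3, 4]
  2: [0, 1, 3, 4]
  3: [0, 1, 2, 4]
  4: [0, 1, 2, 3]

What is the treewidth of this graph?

A width-3 tree decomposition is:
Bags: B1 = {0, 2, 3, 4}  B2 = {1, 2, 3, 4}
Tree: B1–B2
Each bag holds 4 vertices, so the decomposition has width 3, which upper-bounds the treewidth. For the lower bound, the 4 vertices {0, 2, 3, 4} are pairwise adjacent, and any tree decomposition puts a clique entirely inside one bag — forcing width ≥ 3. The upper and lower bounds meet at 3, so that is the treewidth.

3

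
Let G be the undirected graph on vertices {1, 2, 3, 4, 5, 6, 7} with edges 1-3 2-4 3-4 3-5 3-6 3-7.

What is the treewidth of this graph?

1

A width-1 tree decomposition is:
Bags: B1 = {3, 5}  B2 = {3, 4}  B3 = {2, 4}  B4 = {3, 6}  B5 = {3, 7}  B6 = {1, 3}
Tree: B1–B2, B2–B3, B1–B4, B1–B5, B1–B6
Each bag holds 2 vertices, so the decomposition has width 1, which upper-bounds the treewidth. G has an edge, so its treewidth is at least 1. Hence tw(G) = 1 exactly.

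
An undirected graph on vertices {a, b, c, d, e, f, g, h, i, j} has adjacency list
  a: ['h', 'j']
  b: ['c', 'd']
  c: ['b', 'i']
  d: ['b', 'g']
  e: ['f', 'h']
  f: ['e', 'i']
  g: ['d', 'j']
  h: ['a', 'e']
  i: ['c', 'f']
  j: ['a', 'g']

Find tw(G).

2

A width-2 tree decomposition is:
Bags: B1 = {d, g, j}  B2 = {a, d, j}  B3 = {a, d, h}  B4 = {d, e, h}  B5 = {d, e, f}  B6 = {d, f, i}  B7 = {c, d, i}  B8 = {b, c, d}
Tree: B1–B2, B2–B3, B3–B4, B4–B5, B5–B6, B6–B7, B7–B8
Each bag holds 3 vertices, so the decomposition has width 2, which upper-bounds the treewidth. Since d–g–j–a–h–e–f–i–c–b–d is a cycle in G, G is not acyclic. Forests are exactly the graphs of treewidth ≤ 1, so tw(G) ≥ 2. Hence tw(G) = 2 exactly.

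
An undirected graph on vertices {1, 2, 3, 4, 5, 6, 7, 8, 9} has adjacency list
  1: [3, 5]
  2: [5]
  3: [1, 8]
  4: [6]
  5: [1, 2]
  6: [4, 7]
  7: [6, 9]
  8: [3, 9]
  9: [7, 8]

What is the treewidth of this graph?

A width-1 tree decomposition is:
Bags: B1 = {2, 5}  B2 = {1, 5}  B3 = {1, 3}  B4 = {3, 8}  B5 = {8, 9}  B6 = {7, 9}  B7 = {6, 7}  B8 = {4, 6}
Tree: B1–B2, B2–B3, B3–B4, B4–B5, B5–B6, B6–B7, B7–B8
Each bag holds 2 vertices, so the decomposition has width 1, which upper-bounds the treewidth. G has an edge, so its treewidth is at least 1. The upper and lower bounds meet at 1, so that is the treewidth.

1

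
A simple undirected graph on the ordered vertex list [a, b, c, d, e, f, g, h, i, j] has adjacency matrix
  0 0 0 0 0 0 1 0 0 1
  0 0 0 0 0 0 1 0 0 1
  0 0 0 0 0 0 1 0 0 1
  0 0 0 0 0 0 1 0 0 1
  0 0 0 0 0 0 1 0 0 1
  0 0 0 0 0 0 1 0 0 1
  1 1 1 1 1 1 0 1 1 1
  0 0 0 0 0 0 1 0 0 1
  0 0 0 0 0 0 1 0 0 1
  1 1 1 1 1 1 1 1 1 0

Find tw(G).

2

A width-2 tree decomposition is:
Bags: B1 = {f, g, j}  B2 = {g, h, j}  B3 = {g, i, j}  B4 = {e, g, j}  B5 = {a, g, j}  B6 = {c, g, j}  B7 = {d, g, j}  B8 = {b, g, j}
Tree: B1–B2, B1–B3, B2–B4, B3–B5, B4–B6, B2–B7, B6–B8
The largest bag has 3 vertices, giving width 2; this decomposition certifies tw(G) ≤ 2. On the other hand G contains the 3-clique {d, g, j}. A clique must lie in a single bag of any decomposition, so no decomposition can have width below 2. Therefore the treewidth is 2.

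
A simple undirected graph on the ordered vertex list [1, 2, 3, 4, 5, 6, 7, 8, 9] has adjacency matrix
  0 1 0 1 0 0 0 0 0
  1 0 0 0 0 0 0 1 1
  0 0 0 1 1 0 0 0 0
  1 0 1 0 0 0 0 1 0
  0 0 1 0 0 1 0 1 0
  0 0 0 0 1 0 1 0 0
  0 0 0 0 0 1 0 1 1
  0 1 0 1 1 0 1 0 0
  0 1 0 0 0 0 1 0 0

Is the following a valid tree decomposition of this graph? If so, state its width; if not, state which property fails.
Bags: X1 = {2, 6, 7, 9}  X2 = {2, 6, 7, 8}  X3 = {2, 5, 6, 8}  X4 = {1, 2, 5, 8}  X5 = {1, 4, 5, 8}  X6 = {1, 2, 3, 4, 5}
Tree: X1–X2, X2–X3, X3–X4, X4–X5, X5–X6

A tree decomposition must satisfy three properties: every vertex lies in some bag; for every edge, both endpoints lie together in some bag; and for every vertex, the bags containing it form a connected subtree. Here bags containing vertex 2 are not connected in the tree, so the decomposition is invalid.

No — bags containing vertex 2 are not connected in the tree.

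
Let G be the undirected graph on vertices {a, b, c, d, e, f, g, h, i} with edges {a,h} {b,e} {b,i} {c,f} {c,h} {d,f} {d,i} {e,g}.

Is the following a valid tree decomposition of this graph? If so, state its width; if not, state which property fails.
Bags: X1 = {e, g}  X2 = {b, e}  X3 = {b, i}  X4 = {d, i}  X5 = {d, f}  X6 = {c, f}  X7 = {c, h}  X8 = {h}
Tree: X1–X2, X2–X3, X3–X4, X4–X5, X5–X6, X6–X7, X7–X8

A tree decomposition must satisfy three properties: every vertex lies in some bag; for every edge, both endpoints lie together in some bag; and for every vertex, the bags containing it form a connected subtree. Here vertex a appears in no bag, so the decomposition is invalid.

No — vertex a appears in no bag.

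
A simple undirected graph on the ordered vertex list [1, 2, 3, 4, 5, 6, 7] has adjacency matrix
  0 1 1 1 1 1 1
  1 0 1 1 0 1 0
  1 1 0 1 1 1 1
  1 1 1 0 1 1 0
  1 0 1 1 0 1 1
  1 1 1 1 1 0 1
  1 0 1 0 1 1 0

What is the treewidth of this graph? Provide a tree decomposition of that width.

Treewidth 4.
One such decomposition:
Bags: B1 = {1, 3, 4, 5, 6}  B2 = {1, 2, 3, 4, 6}  B3 = {1, 3, 5, 6, 7}
Tree: B1–B2, B1–B3

The largest bag has 5 vertices, giving width 4; this decomposition certifies tw(G) ≤ 4. Conversely, {1, 2, 3, 4, 6} is a clique of size 5, and the vertices of any clique must share a bag in every tree decomposition; so some bag has ≥ 5 vertices and tw(G) ≥ 4. The upper and lower bounds meet at 4, so that is the treewidth.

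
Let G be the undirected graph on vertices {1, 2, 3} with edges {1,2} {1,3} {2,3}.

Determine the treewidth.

2

A width-2 tree decomposition is:
Bags: B1 = {1, 2, 3}
Tree: (single bag)
With just one bag of size 3, the width is 3 − 1 = 2, so tw(G) ≤ 2. Conversely, {1, 2, 3} is a clique of size 3, and the vertices of any clique must share a bag in every tree decomposition; so some bag has ≥ 3 vertices and tw(G) ≥ 2. Combining the bounds, tw(G) = 2.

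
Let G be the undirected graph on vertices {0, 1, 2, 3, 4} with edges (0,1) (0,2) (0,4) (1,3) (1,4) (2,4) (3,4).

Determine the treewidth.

2

A width-2 tree decomposition is:
Bags: B1 = {0, 1, 4}  B2 = {1, 3, 4}  B3 = {0, 2, 4}
Tree: B1–B2, B1–B3
Each bag holds 3 vertices, so the decomposition has width 2, which upper-bounds the treewidth. Conversely, {0, 1, 4} is a clique of size 3, and the vertices of any clique must share a bag in every tree decomposition; so some bag has ≥ 3 vertices and tw(G) ≥ 2. Combining the bounds, tw(G) = 2.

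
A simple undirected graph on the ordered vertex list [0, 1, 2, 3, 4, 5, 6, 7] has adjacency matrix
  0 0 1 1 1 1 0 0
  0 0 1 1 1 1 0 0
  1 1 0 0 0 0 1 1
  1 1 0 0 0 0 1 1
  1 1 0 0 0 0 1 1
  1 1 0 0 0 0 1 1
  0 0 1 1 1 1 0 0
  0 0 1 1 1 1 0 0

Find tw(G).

A width-4 tree decomposition is:
Bags: B1 = {0, 1, 5, 6, 7}  B2 = {0, 1, 2, 6, 7}  B3 = {0, 1, 3, 6, 7}  B4 = {0, 1, 4, 6, 7}
Tree: B1–B2, B2–B3, B3–B4
Every bag has size at most 5, so the width is 5 − 1 = 4 and tw(G) ≤ 4. For the lower bound: the 5 vertex sets {1,5}, {0,2}, {3,6}, {7}, {4} are disjoint, each induces a connected subgraph, and every pair is joined by at least one edge of G. Contracting each set to a single vertex therefore yields K_{5} as a minor, and since treewidth is minor-monotone, tw(G) ≥ tw(K_{5}) = 4. The upper and lower bounds meet at 4, so that is the treewidth.

4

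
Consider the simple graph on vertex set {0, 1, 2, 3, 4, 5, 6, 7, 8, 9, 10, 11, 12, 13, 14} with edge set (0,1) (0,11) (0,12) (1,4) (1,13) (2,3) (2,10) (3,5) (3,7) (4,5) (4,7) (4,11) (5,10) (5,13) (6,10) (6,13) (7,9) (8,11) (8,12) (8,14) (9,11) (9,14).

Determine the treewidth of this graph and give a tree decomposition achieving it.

Treewidth 3.
Bags: B1 = {2, 3, 6, 10}  B2 = {3, 5, 6, 10}  B3 = {3, 5, 6, 13}  B4 = {3, 5, 7, 13}  B5 = {4, 5, 7, 13}  B6 = {1, 4, 7, 13}  B7 = {1, 4, 7, 9}  B8 = {1, 4, 9, 11}  B9 = {0, 1, 9, 11}  B10 = {0, 9, 11, 14}  B11 = {0, 8, 11, 14}  B12 = {0, 8, 12, 14}
Tree: B1–B2, B2–B3, B3–B4, B4–B5, B5–B6, B6–B7, B7–B8, B8–B9, B9–B10, B10–B11, B11–B12

Each bag holds 4 vertices, so the decomposition has width 3, which upper-bounds the treewidth. For the lower bound: the 4 vertex sets {2,6,10}, {3}, {5}, {1,4,7,13} are disjoint, each induces a connected subgraph, and every pair is joined by at least one edge of G. Contracting each set to a single vertex therefore yields K_{4} as a minor, and since treewidth is minor-monotone, tw(G) ≥ tw(K_{4}) = 3. Combining the bounds, tw(G) = 3.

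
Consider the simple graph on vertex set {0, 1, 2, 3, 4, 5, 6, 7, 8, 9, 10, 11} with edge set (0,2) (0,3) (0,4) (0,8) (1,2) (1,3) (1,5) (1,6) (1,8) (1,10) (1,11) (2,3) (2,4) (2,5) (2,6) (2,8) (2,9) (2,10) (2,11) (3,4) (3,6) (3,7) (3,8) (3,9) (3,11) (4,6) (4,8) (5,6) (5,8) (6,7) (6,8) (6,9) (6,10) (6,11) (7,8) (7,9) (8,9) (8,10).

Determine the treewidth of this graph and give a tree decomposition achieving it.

Treewidth 4.
Bags: B1 = {1, 2, 3, 6, 8}  B2 = {2, 3, 4, 6, 8}  B3 = {2, 3, 6, 8, 9}  B4 = {1, 2, 3, 6, 11}  B5 = {1, 2, 6, 8, 10}  B6 = {1, 2, 5, 6, 8}  B7 = {3, 6, 7, 8, 9}  B8 = {0, 2, 3, 4, 8}
Tree: B1–B2, B1–B3, B1–B4, B1–B5, B1–B6, B3–B7, B2–B8

Every bag has size at most 5, so the width is 5 − 1 = 4 and tw(G) ≤ 4. Conversely, {0, 2, 3, 4, 8} is a clique of size 5, and the vertices of any clique must share a bag in every tree decomposition; so some bag has ≥ 5 vertices and tw(G) ≥ 4. Combining the bounds, tw(G) = 4.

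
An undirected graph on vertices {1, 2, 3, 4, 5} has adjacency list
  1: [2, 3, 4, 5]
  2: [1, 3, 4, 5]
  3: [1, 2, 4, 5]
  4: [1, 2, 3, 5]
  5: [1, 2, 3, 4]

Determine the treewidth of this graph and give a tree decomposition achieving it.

Treewidth 4.
Bags: B1 = {1, 2, 3, 4, 5}
Tree: (single bag)

A single bag containing all 5 vertices is trivially a valid decomposition of width 4. For the lower bound, the 5 vertices {1, 2, 3, 4, 5} are pairwise adjacent, and any tree decomposition puts a clique entirely inside one bag — forcing width ≥ 4. Therefore the treewidth is 4.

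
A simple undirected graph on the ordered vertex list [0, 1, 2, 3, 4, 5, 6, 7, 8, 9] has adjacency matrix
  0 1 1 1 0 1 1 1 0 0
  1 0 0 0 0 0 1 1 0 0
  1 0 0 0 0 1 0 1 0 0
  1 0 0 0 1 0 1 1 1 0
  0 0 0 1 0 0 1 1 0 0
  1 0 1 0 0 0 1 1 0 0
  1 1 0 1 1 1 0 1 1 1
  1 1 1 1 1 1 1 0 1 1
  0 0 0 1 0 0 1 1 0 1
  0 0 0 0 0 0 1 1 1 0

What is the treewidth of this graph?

3

A width-3 tree decomposition is:
Bags: B1 = {0, 5, 6, 7}  B2 = {0, 3, 6, 7}  B3 = {0, 1, 6, 7}  B4 = {3, 6, 7, 8}  B5 = {3, 4, 6, 7}  B6 = {0, 2, 5, 7}  B7 = {6, 7, 8, 9}
Tree: B1–B2, B1–B3, B2–B4, B2–B5, B1–B6, B4–B7
Each bag holds 4 vertices, so the decomposition has width 3, which upper-bounds the treewidth. On the other hand G contains the 4-clique {0, 2, 5, 7}. A clique must lie in a single bag of any decomposition, so no decomposition can have width below 3. Combining the bounds, tw(G) = 3.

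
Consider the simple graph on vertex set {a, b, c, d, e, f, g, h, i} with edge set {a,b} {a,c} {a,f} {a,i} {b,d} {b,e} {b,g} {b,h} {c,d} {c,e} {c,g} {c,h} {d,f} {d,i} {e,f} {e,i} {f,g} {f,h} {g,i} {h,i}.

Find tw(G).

A width-4 tree decomposition is:
Bags: B1 = {b, c, e, f, i}  B2 = {b, c, d, f, i}  B3 = {a, b, c, f, i}  B4 = {b, c, f, g, i}  B5 = {b, c, f, h, i}
Tree: B1–B2, B2–B3, B3–B4, B4–B5
The largest bag has 5 vertices, giving width 4; this decomposition certifies tw(G) ≤ 4. For the lower bound: the 5 vertex sets {c,e}, {d,f}, {a,b}, {i}, {g} are disjoint, each induces a connected subgraph, and every pair is joined by at least one edge of G. Contracting each set to a single vertex therefore yields K_{5} as a minor, and since treewidth is minor-monotone, tw(G) ≥ tw(K_{5}) = 4. The upper and lower bounds meet at 4, so that is the treewidth.

4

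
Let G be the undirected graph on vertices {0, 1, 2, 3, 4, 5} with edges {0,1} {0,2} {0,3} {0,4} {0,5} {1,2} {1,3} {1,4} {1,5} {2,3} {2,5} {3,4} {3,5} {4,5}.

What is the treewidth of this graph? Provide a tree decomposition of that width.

The largest bag has 5 vertices, giving width 4; this decomposition certifies tw(G) ≤ 4. Conversely, {0, 1, 2, 3, 5} is a clique of size 5, and the vertices of any clique must share a bag in every tree decomposition; so some bag has ≥ 5 vertices and tw(G) ≥ 4. Therefore the treewidth is 4.

Treewidth 4.
One such decomposition:
Bags: B1 = {0, 1, 3, 4, 5}  B2 = {0, 1, 2, 3, 5}
Tree: B1–B2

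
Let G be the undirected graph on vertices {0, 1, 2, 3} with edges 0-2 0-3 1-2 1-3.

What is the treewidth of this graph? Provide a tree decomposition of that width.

The largest bag has 3 vertices, giving width 2; this decomposition certifies tw(G) ≤ 2. For the lower bound, G contains the cycle 2–0–3–1–2, so G is not a forest; only forests have treewidth ≤ 1, hence tw(G) ≥ 2. Hence tw(G) = 2 exactly.

Treewidth 2.
Bags: B1 = {0, 2, 3}  B2 = {1, 2, 3}
Tree: B1–B2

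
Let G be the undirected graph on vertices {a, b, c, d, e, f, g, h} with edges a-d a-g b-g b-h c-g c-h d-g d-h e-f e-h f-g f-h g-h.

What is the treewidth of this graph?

2

A width-2 tree decomposition is:
Bags: B1 = {f, g, h}  B2 = {e, f, h}  B3 = {c, g, h}  B4 = {b, g, h}  B5 = {d, g, h}  B6 = {a, d, g}
Tree: B1–B2, B1–B3, B1–B4, B1–B5, B5–B6
Every bag has size at most 3, so the width is 3 − 1 = 2 and tw(G) ≤ 2. On the other hand G contains the 3-clique {d, g, h}. A clique must lie in a single bag of any decomposition, so no decomposition can have width below 2. The upper and lower bounds meet at 2, so that is the treewidth.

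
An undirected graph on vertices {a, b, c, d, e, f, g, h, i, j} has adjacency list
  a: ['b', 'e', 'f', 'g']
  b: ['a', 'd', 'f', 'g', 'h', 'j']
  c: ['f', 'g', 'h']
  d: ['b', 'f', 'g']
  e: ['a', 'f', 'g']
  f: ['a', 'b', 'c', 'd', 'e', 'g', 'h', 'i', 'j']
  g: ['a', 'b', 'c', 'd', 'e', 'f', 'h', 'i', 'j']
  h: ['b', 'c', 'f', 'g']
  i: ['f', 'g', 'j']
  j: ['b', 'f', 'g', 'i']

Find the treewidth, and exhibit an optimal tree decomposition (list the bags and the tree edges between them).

The largest bag has 4 vertices, giving width 3; this decomposition certifies tw(G) ≤ 3. For the lower bound, the 4 vertices {a, e, f, g} are pairwise adjacent, and any tree decomposition puts a clique entirely inside one bag — forcing width ≥ 3. Therefore the treewidth is 3.

Treewidth 3.
Bags: B1 = {a, e, f, g}  B2 = {a, b, f, g}  B3 = {b, f, g, j}  B4 = {b, f, g, h}  B5 = {b, d, f, g}  B6 = {c, f, g, h}  B7 = {f, g, i, j}
Tree: B1–B2, B2–B3, B3–B4, B2–B5, B4–B6, B3–B7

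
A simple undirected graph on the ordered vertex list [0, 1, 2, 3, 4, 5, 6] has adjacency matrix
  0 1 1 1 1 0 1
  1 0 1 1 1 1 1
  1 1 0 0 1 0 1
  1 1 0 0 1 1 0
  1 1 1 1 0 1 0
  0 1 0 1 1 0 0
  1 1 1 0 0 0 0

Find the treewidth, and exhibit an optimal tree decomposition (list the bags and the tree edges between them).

Treewidth 3.
Bags: B1 = {0, 1, 2, 6}  B2 = {0, 1, 2, 4}  B3 = {0, 1, 3, 4}  B4 = {1, 3, 4, 5}
Tree: B1–B2, B2–B3, B3–B4

Each bag holds 4 vertices, so the decomposition has width 3, which upper-bounds the treewidth. For the lower bound, the 4 vertices {0, 1, 2, 4} are pairwise adjacent, and any tree decomposition puts a clique entirely inside one bag — forcing width ≥ 3. The upper and lower bounds meet at 3, so that is the treewidth.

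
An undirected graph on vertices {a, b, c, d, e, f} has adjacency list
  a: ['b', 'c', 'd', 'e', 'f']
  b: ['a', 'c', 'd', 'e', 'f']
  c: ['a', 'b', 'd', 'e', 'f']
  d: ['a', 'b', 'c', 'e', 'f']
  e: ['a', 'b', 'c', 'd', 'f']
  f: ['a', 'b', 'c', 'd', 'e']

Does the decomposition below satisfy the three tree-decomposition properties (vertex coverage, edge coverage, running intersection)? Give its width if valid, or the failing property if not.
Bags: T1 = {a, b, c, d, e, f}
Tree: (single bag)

Yes; width 5.

Every vertex of G appears in some bag (union = {a, b, c, d, e, f}); every edge is covered by a bag; and for each vertex v the set of bags containing v is connected in the bag tree. The decomposition is therefore valid. The largest bag has 6 vertices, so the width is 5.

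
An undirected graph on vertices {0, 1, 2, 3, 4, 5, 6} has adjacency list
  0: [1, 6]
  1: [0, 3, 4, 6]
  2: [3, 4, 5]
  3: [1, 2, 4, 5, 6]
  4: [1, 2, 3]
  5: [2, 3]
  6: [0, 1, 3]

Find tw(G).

2

A width-2 tree decomposition is:
Bags: B1 = {2, 3, 5}  B2 = {2, 3, 4}  B3 = {1, 3, 4}  B4 = {1, 3, 6}  B5 = {0, 1, 6}
Tree: B1–B2, B2–B3, B3–B4, B4–B5
Every bag has size at most 3, so the width is 3 − 1 = 2 and tw(G) ≤ 2. Conversely, {0, 1, 6} is a clique of size 3, and the vertices of any clique must share a bag in every tree decomposition; so some bag has ≥ 3 vertices and tw(G) ≥ 2. Combining the bounds, tw(G) = 2.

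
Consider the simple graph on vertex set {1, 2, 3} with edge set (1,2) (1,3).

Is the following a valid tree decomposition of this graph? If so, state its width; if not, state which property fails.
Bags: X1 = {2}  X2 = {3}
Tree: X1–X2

No — vertex 1 appears in no bag.

A tree decomposition must satisfy three properties: every vertex lies in some bag; for every edge, both endpoints lie together in some bag; and for every vertex, the bags containing it form a connected subtree. Here vertex 1 appears in no bag, so the decomposition is invalid.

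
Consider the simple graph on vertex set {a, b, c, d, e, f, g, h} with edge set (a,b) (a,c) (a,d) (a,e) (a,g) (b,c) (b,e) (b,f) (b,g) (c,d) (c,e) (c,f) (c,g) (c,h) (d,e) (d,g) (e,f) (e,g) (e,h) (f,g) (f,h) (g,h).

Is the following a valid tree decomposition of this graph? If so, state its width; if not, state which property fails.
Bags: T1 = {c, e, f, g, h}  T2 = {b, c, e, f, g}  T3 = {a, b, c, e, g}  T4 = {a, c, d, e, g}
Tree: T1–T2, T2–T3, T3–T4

Checking the three conditions: (i) the bags cover all of {a, b, c, d, e, f, g, h}; (ii) for each edge, some bag contains both endpoints; (iii) the bags containing any fixed vertex form a subtree. All hold, so the decomposition is valid with width 5 − 1 = 4.

Yes; width 4.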